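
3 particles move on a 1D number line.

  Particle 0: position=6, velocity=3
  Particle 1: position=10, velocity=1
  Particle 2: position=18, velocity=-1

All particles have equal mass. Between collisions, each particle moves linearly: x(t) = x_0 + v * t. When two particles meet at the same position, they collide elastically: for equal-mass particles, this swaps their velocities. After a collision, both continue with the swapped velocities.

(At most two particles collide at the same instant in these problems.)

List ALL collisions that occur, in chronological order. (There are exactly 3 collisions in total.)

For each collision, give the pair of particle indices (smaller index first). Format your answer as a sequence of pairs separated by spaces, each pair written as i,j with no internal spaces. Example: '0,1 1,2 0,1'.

Answer: 0,1 1,2 0,1

Derivation:
Collision at t=2: particles 0 and 1 swap velocities; positions: p0=12 p1=12 p2=16; velocities now: v0=1 v1=3 v2=-1
Collision at t=3: particles 1 and 2 swap velocities; positions: p0=13 p1=15 p2=15; velocities now: v0=1 v1=-1 v2=3
Collision at t=4: particles 0 and 1 swap velocities; positions: p0=14 p1=14 p2=18; velocities now: v0=-1 v1=1 v2=3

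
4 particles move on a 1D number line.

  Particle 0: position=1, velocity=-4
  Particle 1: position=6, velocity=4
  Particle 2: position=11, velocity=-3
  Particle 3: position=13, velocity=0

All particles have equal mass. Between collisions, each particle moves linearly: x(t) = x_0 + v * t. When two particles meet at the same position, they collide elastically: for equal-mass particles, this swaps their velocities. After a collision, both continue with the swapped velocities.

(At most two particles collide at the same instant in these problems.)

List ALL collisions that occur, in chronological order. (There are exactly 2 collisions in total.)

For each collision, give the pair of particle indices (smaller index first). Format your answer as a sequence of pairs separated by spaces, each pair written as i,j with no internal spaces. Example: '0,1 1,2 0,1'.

Collision at t=5/7: particles 1 and 2 swap velocities; positions: p0=-13/7 p1=62/7 p2=62/7 p3=13; velocities now: v0=-4 v1=-3 v2=4 v3=0
Collision at t=7/4: particles 2 and 3 swap velocities; positions: p0=-6 p1=23/4 p2=13 p3=13; velocities now: v0=-4 v1=-3 v2=0 v3=4

Answer: 1,2 2,3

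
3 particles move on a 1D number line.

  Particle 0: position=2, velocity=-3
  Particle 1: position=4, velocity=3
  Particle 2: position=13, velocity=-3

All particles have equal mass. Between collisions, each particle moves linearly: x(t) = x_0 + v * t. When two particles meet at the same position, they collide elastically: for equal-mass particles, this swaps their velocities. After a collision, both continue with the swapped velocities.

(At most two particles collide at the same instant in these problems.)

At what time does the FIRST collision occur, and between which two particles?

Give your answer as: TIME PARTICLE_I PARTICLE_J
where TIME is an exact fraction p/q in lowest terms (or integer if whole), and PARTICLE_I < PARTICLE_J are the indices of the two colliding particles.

Answer: 3/2 1 2

Derivation:
Pair (0,1): pos 2,4 vel -3,3 -> not approaching (rel speed -6 <= 0)
Pair (1,2): pos 4,13 vel 3,-3 -> gap=9, closing at 6/unit, collide at t=3/2
Earliest collision: t=3/2 between 1 and 2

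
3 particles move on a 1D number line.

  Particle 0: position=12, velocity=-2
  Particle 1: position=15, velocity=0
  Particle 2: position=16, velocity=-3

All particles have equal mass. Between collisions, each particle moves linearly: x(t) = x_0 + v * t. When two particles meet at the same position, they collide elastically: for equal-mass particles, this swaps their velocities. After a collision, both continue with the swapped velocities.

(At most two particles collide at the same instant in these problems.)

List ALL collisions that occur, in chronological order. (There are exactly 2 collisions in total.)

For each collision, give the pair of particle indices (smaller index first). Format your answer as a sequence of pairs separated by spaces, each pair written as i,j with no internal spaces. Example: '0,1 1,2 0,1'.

Answer: 1,2 0,1

Derivation:
Collision at t=1/3: particles 1 and 2 swap velocities; positions: p0=34/3 p1=15 p2=15; velocities now: v0=-2 v1=-3 v2=0
Collision at t=4: particles 0 and 1 swap velocities; positions: p0=4 p1=4 p2=15; velocities now: v0=-3 v1=-2 v2=0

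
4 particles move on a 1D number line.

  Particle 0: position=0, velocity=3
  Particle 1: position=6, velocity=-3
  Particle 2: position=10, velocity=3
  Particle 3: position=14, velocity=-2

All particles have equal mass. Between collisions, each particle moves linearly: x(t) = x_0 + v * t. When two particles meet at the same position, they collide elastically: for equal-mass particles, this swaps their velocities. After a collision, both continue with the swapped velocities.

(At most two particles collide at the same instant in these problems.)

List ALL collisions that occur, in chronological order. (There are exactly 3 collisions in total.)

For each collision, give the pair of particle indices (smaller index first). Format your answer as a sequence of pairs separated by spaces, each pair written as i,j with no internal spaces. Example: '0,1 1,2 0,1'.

Answer: 2,3 0,1 1,2

Derivation:
Collision at t=4/5: particles 2 and 3 swap velocities; positions: p0=12/5 p1=18/5 p2=62/5 p3=62/5; velocities now: v0=3 v1=-3 v2=-2 v3=3
Collision at t=1: particles 0 and 1 swap velocities; positions: p0=3 p1=3 p2=12 p3=13; velocities now: v0=-3 v1=3 v2=-2 v3=3
Collision at t=14/5: particles 1 and 2 swap velocities; positions: p0=-12/5 p1=42/5 p2=42/5 p3=92/5; velocities now: v0=-3 v1=-2 v2=3 v3=3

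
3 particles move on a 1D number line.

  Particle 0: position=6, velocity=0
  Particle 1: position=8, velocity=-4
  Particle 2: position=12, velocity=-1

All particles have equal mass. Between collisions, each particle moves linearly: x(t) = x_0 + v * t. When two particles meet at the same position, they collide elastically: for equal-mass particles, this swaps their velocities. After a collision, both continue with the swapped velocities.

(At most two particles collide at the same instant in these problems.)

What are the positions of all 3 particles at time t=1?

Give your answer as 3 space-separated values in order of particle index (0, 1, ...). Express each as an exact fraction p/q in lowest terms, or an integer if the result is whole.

Answer: 4 6 11

Derivation:
Collision at t=1/2: particles 0 and 1 swap velocities; positions: p0=6 p1=6 p2=23/2; velocities now: v0=-4 v1=0 v2=-1
Advance to t=1 (no further collisions before then); velocities: v0=-4 v1=0 v2=-1; positions = 4 6 11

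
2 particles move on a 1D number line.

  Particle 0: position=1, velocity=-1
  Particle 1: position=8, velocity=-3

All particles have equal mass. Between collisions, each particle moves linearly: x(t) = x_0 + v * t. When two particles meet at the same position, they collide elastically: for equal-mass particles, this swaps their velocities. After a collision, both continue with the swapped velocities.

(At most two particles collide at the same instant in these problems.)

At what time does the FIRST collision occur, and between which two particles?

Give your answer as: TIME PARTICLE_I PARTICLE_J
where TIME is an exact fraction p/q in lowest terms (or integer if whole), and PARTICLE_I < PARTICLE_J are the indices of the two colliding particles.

Pair (0,1): pos 1,8 vel -1,-3 -> gap=7, closing at 2/unit, collide at t=7/2
Earliest collision: t=7/2 between 0 and 1

Answer: 7/2 0 1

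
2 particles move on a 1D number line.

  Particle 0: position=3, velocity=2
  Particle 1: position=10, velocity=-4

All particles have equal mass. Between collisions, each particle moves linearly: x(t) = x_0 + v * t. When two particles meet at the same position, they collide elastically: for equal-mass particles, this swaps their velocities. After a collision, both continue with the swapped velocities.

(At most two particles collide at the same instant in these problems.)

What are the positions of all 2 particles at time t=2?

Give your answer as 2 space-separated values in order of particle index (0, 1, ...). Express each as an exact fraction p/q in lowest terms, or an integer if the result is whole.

Collision at t=7/6: particles 0 and 1 swap velocities; positions: p0=16/3 p1=16/3; velocities now: v0=-4 v1=2
Advance to t=2 (no further collisions before then); velocities: v0=-4 v1=2; positions = 2 7

Answer: 2 7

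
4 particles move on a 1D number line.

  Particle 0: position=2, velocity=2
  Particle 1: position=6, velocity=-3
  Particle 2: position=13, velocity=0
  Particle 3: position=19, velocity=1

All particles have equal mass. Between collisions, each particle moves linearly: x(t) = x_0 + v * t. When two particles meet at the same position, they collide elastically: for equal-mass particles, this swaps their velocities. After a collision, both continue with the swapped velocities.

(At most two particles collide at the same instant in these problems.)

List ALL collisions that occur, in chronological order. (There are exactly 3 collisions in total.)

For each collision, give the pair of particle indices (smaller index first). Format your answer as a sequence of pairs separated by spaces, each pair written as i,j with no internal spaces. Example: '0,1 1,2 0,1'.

Answer: 0,1 1,2 2,3

Derivation:
Collision at t=4/5: particles 0 and 1 swap velocities; positions: p0=18/5 p1=18/5 p2=13 p3=99/5; velocities now: v0=-3 v1=2 v2=0 v3=1
Collision at t=11/2: particles 1 and 2 swap velocities; positions: p0=-21/2 p1=13 p2=13 p3=49/2; velocities now: v0=-3 v1=0 v2=2 v3=1
Collision at t=17: particles 2 and 3 swap velocities; positions: p0=-45 p1=13 p2=36 p3=36; velocities now: v0=-3 v1=0 v2=1 v3=2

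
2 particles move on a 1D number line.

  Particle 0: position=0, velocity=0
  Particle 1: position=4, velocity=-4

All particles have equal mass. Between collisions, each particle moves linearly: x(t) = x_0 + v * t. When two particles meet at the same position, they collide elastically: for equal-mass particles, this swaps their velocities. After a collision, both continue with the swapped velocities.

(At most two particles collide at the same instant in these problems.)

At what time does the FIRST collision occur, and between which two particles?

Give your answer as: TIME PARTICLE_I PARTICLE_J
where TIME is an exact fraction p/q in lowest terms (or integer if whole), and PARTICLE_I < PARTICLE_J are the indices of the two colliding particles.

Pair (0,1): pos 0,4 vel 0,-4 -> gap=4, closing at 4/unit, collide at t=1
Earliest collision: t=1 between 0 and 1

Answer: 1 0 1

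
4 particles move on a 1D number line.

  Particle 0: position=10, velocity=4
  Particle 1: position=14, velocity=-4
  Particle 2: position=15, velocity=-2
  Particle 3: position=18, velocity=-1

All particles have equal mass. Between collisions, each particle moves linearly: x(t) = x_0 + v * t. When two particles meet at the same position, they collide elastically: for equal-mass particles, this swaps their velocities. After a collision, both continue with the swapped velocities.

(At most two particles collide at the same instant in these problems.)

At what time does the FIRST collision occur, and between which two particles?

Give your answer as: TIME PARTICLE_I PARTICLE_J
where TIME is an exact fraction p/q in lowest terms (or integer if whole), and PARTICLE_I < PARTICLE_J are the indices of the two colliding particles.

Answer: 1/2 0 1

Derivation:
Pair (0,1): pos 10,14 vel 4,-4 -> gap=4, closing at 8/unit, collide at t=1/2
Pair (1,2): pos 14,15 vel -4,-2 -> not approaching (rel speed -2 <= 0)
Pair (2,3): pos 15,18 vel -2,-1 -> not approaching (rel speed -1 <= 0)
Earliest collision: t=1/2 between 0 and 1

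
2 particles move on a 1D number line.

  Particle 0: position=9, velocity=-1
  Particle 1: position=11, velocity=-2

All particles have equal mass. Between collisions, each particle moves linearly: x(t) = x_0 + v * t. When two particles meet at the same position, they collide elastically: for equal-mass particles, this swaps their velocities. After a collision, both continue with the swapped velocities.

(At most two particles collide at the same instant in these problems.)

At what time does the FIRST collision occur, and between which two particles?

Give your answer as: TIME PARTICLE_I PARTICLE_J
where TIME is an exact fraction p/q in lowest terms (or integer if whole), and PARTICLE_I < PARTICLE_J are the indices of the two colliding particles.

Answer: 2 0 1

Derivation:
Pair (0,1): pos 9,11 vel -1,-2 -> gap=2, closing at 1/unit, collide at t=2
Earliest collision: t=2 between 0 and 1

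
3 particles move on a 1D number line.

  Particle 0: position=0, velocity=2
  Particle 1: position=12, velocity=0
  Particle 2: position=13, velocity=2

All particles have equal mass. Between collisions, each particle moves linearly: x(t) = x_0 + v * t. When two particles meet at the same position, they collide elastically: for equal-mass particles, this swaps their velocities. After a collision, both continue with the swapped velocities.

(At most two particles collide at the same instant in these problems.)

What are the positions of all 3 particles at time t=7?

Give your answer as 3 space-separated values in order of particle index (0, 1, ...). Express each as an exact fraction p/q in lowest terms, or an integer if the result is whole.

Answer: 12 14 27

Derivation:
Collision at t=6: particles 0 and 1 swap velocities; positions: p0=12 p1=12 p2=25; velocities now: v0=0 v1=2 v2=2
Advance to t=7 (no further collisions before then); velocities: v0=0 v1=2 v2=2; positions = 12 14 27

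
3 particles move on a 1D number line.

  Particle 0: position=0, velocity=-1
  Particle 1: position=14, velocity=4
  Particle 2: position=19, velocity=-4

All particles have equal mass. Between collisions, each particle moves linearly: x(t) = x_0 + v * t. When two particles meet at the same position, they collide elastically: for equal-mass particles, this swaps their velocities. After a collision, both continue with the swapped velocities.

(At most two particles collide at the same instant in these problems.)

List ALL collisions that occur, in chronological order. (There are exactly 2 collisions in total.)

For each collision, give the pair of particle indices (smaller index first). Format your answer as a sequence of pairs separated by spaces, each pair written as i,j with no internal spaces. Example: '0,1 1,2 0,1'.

Answer: 1,2 0,1

Derivation:
Collision at t=5/8: particles 1 and 2 swap velocities; positions: p0=-5/8 p1=33/2 p2=33/2; velocities now: v0=-1 v1=-4 v2=4
Collision at t=19/3: particles 0 and 1 swap velocities; positions: p0=-19/3 p1=-19/3 p2=118/3; velocities now: v0=-4 v1=-1 v2=4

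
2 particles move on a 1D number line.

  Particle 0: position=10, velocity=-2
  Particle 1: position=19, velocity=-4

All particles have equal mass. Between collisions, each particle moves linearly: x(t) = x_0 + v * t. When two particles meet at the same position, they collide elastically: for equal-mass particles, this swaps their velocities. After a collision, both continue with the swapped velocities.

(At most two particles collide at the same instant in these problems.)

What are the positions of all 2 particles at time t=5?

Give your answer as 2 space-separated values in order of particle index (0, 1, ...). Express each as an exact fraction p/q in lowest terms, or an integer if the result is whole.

Answer: -1 0

Derivation:
Collision at t=9/2: particles 0 and 1 swap velocities; positions: p0=1 p1=1; velocities now: v0=-4 v1=-2
Advance to t=5 (no further collisions before then); velocities: v0=-4 v1=-2; positions = -1 0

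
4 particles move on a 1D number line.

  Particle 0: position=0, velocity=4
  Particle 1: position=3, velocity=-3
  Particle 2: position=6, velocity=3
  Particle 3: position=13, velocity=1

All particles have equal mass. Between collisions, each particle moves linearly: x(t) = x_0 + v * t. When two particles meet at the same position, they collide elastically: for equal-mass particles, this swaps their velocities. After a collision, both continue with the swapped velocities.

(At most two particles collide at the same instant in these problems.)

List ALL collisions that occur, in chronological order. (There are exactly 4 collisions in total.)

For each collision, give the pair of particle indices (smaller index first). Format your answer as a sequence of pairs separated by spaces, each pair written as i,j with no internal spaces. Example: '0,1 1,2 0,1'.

Answer: 0,1 2,3 1,2 2,3

Derivation:
Collision at t=3/7: particles 0 and 1 swap velocities; positions: p0=12/7 p1=12/7 p2=51/7 p3=94/7; velocities now: v0=-3 v1=4 v2=3 v3=1
Collision at t=7/2: particles 2 and 3 swap velocities; positions: p0=-15/2 p1=14 p2=33/2 p3=33/2; velocities now: v0=-3 v1=4 v2=1 v3=3
Collision at t=13/3: particles 1 and 2 swap velocities; positions: p0=-10 p1=52/3 p2=52/3 p3=19; velocities now: v0=-3 v1=1 v2=4 v3=3
Collision at t=6: particles 2 and 3 swap velocities; positions: p0=-15 p1=19 p2=24 p3=24; velocities now: v0=-3 v1=1 v2=3 v3=4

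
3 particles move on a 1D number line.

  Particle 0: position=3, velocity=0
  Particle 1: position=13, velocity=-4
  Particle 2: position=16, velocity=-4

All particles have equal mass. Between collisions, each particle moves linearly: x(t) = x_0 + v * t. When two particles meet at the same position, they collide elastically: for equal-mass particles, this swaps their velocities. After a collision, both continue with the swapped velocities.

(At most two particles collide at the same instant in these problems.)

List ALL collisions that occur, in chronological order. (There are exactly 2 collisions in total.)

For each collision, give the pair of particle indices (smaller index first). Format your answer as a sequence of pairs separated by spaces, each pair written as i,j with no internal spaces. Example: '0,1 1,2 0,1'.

Collision at t=5/2: particles 0 and 1 swap velocities; positions: p0=3 p1=3 p2=6; velocities now: v0=-4 v1=0 v2=-4
Collision at t=13/4: particles 1 and 2 swap velocities; positions: p0=0 p1=3 p2=3; velocities now: v0=-4 v1=-4 v2=0

Answer: 0,1 1,2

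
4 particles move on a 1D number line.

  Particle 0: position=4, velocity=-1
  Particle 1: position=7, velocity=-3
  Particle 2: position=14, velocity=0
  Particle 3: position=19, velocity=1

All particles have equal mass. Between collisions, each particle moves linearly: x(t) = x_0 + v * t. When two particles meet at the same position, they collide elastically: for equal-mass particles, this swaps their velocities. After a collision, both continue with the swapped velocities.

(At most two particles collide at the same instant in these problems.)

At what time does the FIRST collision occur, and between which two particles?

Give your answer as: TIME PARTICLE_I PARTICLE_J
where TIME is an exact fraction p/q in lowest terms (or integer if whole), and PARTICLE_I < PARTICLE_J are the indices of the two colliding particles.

Answer: 3/2 0 1

Derivation:
Pair (0,1): pos 4,7 vel -1,-3 -> gap=3, closing at 2/unit, collide at t=3/2
Pair (1,2): pos 7,14 vel -3,0 -> not approaching (rel speed -3 <= 0)
Pair (2,3): pos 14,19 vel 0,1 -> not approaching (rel speed -1 <= 0)
Earliest collision: t=3/2 between 0 and 1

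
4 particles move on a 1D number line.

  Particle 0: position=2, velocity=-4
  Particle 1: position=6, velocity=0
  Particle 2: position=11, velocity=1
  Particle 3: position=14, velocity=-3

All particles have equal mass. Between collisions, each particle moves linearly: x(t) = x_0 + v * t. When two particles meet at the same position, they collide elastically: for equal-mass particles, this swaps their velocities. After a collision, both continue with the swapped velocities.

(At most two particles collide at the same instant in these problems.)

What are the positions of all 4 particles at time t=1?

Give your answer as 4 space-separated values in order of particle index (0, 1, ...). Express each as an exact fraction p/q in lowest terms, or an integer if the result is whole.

Answer: -2 6 11 12

Derivation:
Collision at t=3/4: particles 2 and 3 swap velocities; positions: p0=-1 p1=6 p2=47/4 p3=47/4; velocities now: v0=-4 v1=0 v2=-3 v3=1
Advance to t=1 (no further collisions before then); velocities: v0=-4 v1=0 v2=-3 v3=1; positions = -2 6 11 12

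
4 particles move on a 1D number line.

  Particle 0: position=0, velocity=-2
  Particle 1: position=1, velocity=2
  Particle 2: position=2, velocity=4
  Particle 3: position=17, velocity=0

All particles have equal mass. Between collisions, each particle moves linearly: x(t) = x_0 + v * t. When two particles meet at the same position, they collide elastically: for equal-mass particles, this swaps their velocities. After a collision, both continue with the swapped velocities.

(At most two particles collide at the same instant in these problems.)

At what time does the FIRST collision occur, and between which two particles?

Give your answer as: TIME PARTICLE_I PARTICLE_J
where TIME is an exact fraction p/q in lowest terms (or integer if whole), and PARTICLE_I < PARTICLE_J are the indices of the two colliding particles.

Answer: 15/4 2 3

Derivation:
Pair (0,1): pos 0,1 vel -2,2 -> not approaching (rel speed -4 <= 0)
Pair (1,2): pos 1,2 vel 2,4 -> not approaching (rel speed -2 <= 0)
Pair (2,3): pos 2,17 vel 4,0 -> gap=15, closing at 4/unit, collide at t=15/4
Earliest collision: t=15/4 between 2 and 3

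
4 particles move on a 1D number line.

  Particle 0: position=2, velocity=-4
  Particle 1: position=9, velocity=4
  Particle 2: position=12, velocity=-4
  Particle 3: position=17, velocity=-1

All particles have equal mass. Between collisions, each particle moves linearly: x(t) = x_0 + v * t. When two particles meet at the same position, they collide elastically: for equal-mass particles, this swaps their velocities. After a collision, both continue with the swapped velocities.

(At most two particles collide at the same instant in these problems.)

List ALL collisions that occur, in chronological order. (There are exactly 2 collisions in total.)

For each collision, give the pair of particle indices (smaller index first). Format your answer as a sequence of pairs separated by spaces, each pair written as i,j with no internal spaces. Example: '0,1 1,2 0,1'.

Answer: 1,2 2,3

Derivation:
Collision at t=3/8: particles 1 and 2 swap velocities; positions: p0=1/2 p1=21/2 p2=21/2 p3=133/8; velocities now: v0=-4 v1=-4 v2=4 v3=-1
Collision at t=8/5: particles 2 and 3 swap velocities; positions: p0=-22/5 p1=28/5 p2=77/5 p3=77/5; velocities now: v0=-4 v1=-4 v2=-1 v3=4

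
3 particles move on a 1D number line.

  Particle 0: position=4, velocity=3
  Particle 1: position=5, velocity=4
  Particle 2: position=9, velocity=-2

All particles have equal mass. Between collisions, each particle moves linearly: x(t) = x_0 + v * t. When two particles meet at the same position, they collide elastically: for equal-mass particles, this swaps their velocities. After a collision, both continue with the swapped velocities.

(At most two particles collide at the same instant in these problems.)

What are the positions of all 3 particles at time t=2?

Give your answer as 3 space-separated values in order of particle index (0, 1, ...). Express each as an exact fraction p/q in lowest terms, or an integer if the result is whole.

Answer: 5 10 13

Derivation:
Collision at t=2/3: particles 1 and 2 swap velocities; positions: p0=6 p1=23/3 p2=23/3; velocities now: v0=3 v1=-2 v2=4
Collision at t=1: particles 0 and 1 swap velocities; positions: p0=7 p1=7 p2=9; velocities now: v0=-2 v1=3 v2=4
Advance to t=2 (no further collisions before then); velocities: v0=-2 v1=3 v2=4; positions = 5 10 13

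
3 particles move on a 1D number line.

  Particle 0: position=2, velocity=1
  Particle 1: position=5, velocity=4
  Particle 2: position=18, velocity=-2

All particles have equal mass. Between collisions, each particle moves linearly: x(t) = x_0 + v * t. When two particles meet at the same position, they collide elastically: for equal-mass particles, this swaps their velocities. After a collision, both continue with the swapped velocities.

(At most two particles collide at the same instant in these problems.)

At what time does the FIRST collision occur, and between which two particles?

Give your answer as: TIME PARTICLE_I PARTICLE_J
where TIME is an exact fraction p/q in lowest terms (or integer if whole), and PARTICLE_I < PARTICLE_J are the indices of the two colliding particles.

Pair (0,1): pos 2,5 vel 1,4 -> not approaching (rel speed -3 <= 0)
Pair (1,2): pos 5,18 vel 4,-2 -> gap=13, closing at 6/unit, collide at t=13/6
Earliest collision: t=13/6 between 1 and 2

Answer: 13/6 1 2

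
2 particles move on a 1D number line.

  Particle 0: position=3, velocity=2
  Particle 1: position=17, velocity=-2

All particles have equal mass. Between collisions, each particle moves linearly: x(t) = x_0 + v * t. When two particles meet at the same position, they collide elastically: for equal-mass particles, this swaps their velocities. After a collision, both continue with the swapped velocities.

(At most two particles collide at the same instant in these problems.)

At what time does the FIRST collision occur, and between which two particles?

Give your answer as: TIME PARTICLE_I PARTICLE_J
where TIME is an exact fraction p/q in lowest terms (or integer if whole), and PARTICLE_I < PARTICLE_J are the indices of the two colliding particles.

Pair (0,1): pos 3,17 vel 2,-2 -> gap=14, closing at 4/unit, collide at t=7/2
Earliest collision: t=7/2 between 0 and 1

Answer: 7/2 0 1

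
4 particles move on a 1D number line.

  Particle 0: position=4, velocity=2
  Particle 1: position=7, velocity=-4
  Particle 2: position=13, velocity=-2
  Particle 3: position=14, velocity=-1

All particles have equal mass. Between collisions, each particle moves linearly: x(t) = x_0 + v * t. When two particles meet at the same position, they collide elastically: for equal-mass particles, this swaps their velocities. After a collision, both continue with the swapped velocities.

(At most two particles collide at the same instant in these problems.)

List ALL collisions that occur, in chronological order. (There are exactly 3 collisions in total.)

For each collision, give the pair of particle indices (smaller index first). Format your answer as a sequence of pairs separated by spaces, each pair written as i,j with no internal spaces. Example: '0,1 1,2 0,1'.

Collision at t=1/2: particles 0 and 1 swap velocities; positions: p0=5 p1=5 p2=12 p3=27/2; velocities now: v0=-4 v1=2 v2=-2 v3=-1
Collision at t=9/4: particles 1 and 2 swap velocities; positions: p0=-2 p1=17/2 p2=17/2 p3=47/4; velocities now: v0=-4 v1=-2 v2=2 v3=-1
Collision at t=10/3: particles 2 and 3 swap velocities; positions: p0=-19/3 p1=19/3 p2=32/3 p3=32/3; velocities now: v0=-4 v1=-2 v2=-1 v3=2

Answer: 0,1 1,2 2,3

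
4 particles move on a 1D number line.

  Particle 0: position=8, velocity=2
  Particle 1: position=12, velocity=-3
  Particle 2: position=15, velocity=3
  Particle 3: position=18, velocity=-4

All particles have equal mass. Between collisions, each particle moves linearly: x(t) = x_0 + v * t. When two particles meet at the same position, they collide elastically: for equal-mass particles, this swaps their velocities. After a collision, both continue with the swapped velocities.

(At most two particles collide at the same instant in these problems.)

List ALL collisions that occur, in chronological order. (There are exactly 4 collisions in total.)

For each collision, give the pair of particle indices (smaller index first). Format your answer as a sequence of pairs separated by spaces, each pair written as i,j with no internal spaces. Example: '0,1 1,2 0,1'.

Answer: 2,3 0,1 1,2 0,1

Derivation:
Collision at t=3/7: particles 2 and 3 swap velocities; positions: p0=62/7 p1=75/7 p2=114/7 p3=114/7; velocities now: v0=2 v1=-3 v2=-4 v3=3
Collision at t=4/5: particles 0 and 1 swap velocities; positions: p0=48/5 p1=48/5 p2=74/5 p3=87/5; velocities now: v0=-3 v1=2 v2=-4 v3=3
Collision at t=5/3: particles 1 and 2 swap velocities; positions: p0=7 p1=34/3 p2=34/3 p3=20; velocities now: v0=-3 v1=-4 v2=2 v3=3
Collision at t=6: particles 0 and 1 swap velocities; positions: p0=-6 p1=-6 p2=20 p3=33; velocities now: v0=-4 v1=-3 v2=2 v3=3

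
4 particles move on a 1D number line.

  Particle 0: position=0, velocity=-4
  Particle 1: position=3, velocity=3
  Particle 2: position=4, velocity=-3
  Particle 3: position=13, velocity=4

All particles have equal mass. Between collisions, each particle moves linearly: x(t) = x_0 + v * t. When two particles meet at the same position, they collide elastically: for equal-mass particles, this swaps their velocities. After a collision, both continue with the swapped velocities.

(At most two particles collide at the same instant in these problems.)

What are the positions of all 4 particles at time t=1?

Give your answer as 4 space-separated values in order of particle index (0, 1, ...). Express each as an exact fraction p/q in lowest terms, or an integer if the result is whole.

Collision at t=1/6: particles 1 and 2 swap velocities; positions: p0=-2/3 p1=7/2 p2=7/2 p3=41/3; velocities now: v0=-4 v1=-3 v2=3 v3=4
Advance to t=1 (no further collisions before then); velocities: v0=-4 v1=-3 v2=3 v3=4; positions = -4 1 6 17

Answer: -4 1 6 17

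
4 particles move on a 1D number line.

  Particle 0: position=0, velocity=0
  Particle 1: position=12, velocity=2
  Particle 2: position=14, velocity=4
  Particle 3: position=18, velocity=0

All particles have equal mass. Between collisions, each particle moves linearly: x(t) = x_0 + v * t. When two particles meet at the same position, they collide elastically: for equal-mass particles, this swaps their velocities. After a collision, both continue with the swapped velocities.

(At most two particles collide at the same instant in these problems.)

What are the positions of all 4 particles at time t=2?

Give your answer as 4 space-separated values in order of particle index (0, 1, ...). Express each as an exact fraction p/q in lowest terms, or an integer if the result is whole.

Answer: 0 16 18 22

Derivation:
Collision at t=1: particles 2 and 3 swap velocities; positions: p0=0 p1=14 p2=18 p3=18; velocities now: v0=0 v1=2 v2=0 v3=4
Advance to t=2 (no further collisions before then); velocities: v0=0 v1=2 v2=0 v3=4; positions = 0 16 18 22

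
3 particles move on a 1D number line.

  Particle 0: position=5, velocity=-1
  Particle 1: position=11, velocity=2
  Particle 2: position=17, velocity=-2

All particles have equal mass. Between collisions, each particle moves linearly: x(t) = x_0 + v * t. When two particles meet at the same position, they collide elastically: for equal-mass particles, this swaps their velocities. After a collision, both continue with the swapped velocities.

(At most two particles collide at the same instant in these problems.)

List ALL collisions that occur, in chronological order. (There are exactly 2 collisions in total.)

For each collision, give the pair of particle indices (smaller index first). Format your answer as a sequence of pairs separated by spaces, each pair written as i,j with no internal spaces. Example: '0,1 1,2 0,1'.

Answer: 1,2 0,1

Derivation:
Collision at t=3/2: particles 1 and 2 swap velocities; positions: p0=7/2 p1=14 p2=14; velocities now: v0=-1 v1=-2 v2=2
Collision at t=12: particles 0 and 1 swap velocities; positions: p0=-7 p1=-7 p2=35; velocities now: v0=-2 v1=-1 v2=2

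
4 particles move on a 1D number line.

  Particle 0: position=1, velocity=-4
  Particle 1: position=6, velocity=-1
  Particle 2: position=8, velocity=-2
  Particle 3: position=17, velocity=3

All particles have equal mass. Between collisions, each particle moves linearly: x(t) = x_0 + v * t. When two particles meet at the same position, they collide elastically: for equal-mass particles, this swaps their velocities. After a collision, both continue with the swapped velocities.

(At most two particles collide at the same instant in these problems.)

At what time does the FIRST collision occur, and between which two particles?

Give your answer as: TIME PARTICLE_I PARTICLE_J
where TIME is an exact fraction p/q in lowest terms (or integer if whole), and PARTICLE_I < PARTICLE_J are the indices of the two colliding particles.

Pair (0,1): pos 1,6 vel -4,-1 -> not approaching (rel speed -3 <= 0)
Pair (1,2): pos 6,8 vel -1,-2 -> gap=2, closing at 1/unit, collide at t=2
Pair (2,3): pos 8,17 vel -2,3 -> not approaching (rel speed -5 <= 0)
Earliest collision: t=2 between 1 and 2

Answer: 2 1 2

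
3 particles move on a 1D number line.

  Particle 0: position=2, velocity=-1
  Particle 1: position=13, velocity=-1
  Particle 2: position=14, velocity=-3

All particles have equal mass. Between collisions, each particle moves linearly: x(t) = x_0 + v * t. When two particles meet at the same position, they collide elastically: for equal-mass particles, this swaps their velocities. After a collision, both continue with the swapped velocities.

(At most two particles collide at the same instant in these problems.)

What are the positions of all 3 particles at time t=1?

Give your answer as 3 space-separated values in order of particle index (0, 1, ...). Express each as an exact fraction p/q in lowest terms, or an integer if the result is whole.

Collision at t=1/2: particles 1 and 2 swap velocities; positions: p0=3/2 p1=25/2 p2=25/2; velocities now: v0=-1 v1=-3 v2=-1
Advance to t=1 (no further collisions before then); velocities: v0=-1 v1=-3 v2=-1; positions = 1 11 12

Answer: 1 11 12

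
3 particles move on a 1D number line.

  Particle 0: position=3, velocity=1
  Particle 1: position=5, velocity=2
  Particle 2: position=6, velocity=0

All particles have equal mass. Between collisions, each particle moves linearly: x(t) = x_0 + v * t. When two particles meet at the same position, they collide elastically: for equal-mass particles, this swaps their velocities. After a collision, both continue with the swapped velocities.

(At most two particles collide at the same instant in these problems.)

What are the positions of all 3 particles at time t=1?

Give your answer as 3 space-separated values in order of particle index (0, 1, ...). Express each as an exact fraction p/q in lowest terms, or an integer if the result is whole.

Answer: 4 6 7

Derivation:
Collision at t=1/2: particles 1 and 2 swap velocities; positions: p0=7/2 p1=6 p2=6; velocities now: v0=1 v1=0 v2=2
Advance to t=1 (no further collisions before then); velocities: v0=1 v1=0 v2=2; positions = 4 6 7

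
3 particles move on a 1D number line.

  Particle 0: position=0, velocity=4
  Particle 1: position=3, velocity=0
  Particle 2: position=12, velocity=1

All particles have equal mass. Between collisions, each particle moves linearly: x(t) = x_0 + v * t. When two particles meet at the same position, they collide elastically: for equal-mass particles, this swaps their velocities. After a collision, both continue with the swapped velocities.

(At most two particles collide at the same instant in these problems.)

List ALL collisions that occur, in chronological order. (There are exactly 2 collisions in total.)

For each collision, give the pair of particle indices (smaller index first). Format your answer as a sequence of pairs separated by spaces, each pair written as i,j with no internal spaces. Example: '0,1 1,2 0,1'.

Collision at t=3/4: particles 0 and 1 swap velocities; positions: p0=3 p1=3 p2=51/4; velocities now: v0=0 v1=4 v2=1
Collision at t=4: particles 1 and 2 swap velocities; positions: p0=3 p1=16 p2=16; velocities now: v0=0 v1=1 v2=4

Answer: 0,1 1,2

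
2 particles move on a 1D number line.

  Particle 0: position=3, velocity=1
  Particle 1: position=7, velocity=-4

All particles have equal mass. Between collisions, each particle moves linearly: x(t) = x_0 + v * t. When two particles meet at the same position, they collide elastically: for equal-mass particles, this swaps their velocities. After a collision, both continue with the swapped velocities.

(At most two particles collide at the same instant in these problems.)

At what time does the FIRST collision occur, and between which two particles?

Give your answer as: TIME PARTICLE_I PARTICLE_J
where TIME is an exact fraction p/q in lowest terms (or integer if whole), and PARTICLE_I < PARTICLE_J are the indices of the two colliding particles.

Answer: 4/5 0 1

Derivation:
Pair (0,1): pos 3,7 vel 1,-4 -> gap=4, closing at 5/unit, collide at t=4/5
Earliest collision: t=4/5 between 0 and 1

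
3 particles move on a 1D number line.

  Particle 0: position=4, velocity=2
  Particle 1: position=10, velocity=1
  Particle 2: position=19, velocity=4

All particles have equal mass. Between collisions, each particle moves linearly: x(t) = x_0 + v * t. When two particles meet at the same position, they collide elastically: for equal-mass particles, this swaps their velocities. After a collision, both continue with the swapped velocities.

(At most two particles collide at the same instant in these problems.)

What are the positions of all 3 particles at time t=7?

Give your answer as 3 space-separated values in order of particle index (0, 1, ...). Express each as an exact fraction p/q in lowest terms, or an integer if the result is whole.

Answer: 17 18 47

Derivation:
Collision at t=6: particles 0 and 1 swap velocities; positions: p0=16 p1=16 p2=43; velocities now: v0=1 v1=2 v2=4
Advance to t=7 (no further collisions before then); velocities: v0=1 v1=2 v2=4; positions = 17 18 47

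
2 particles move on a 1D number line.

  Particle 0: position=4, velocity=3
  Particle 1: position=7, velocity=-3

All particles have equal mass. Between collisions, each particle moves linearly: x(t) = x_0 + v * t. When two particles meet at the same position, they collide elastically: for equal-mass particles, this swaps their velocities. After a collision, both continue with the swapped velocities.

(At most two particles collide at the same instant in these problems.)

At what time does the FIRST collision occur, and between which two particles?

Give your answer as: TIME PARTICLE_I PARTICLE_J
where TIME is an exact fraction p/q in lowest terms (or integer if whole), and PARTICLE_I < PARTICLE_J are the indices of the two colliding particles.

Answer: 1/2 0 1

Derivation:
Pair (0,1): pos 4,7 vel 3,-3 -> gap=3, closing at 6/unit, collide at t=1/2
Earliest collision: t=1/2 between 0 and 1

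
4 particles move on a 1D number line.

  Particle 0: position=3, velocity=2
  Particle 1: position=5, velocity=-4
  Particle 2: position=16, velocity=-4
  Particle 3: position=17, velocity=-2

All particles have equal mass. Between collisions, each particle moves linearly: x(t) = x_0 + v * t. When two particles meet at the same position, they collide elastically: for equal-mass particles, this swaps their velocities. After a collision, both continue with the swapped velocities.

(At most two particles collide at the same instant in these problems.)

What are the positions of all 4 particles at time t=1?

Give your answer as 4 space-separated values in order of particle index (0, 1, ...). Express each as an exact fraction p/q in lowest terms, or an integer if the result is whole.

Answer: 1 5 12 15

Derivation:
Collision at t=1/3: particles 0 and 1 swap velocities; positions: p0=11/3 p1=11/3 p2=44/3 p3=49/3; velocities now: v0=-4 v1=2 v2=-4 v3=-2
Advance to t=1 (no further collisions before then); velocities: v0=-4 v1=2 v2=-4 v3=-2; positions = 1 5 12 15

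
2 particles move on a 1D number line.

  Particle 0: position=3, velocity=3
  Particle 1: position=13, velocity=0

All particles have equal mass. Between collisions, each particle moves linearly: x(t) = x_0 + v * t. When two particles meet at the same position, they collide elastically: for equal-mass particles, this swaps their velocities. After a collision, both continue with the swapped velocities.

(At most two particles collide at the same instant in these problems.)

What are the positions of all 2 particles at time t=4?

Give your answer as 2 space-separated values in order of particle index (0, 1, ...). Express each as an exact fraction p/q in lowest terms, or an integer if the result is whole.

Answer: 13 15

Derivation:
Collision at t=10/3: particles 0 and 1 swap velocities; positions: p0=13 p1=13; velocities now: v0=0 v1=3
Advance to t=4 (no further collisions before then); velocities: v0=0 v1=3; positions = 13 15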